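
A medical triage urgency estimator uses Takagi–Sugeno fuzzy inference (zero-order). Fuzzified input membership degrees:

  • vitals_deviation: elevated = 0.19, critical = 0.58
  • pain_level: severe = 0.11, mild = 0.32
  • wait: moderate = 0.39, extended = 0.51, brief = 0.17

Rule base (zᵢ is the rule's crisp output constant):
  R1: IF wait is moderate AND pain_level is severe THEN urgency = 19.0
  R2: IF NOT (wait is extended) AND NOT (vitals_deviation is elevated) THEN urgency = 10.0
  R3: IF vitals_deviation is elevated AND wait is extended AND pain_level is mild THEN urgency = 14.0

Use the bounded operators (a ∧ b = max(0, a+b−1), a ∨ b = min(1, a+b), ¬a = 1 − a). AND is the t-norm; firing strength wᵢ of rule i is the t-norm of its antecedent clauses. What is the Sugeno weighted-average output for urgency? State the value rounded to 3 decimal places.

R1 (z=19.0): moderate=0.39, severe=0.11; AND[max(0, a+b−1)] → w = 0.00
R2 (z=10.0): ¬extended=1−0.51=0.49, ¬elevated=1−0.19=0.81; AND[max(0, a+b−1)] → w = 0.30
R3 (z=14.0): elevated=0.19, extended=0.51, mild=0.32; AND[max(0, a+b−1)] → w = 0.00
Weighted average = (0.00·19.0 + 0.30·10.0 + 0.00·14.0) / (0.00 + 0.30 + 0.00)
  = 3.0000 / 0.3000 = 10.000

10.000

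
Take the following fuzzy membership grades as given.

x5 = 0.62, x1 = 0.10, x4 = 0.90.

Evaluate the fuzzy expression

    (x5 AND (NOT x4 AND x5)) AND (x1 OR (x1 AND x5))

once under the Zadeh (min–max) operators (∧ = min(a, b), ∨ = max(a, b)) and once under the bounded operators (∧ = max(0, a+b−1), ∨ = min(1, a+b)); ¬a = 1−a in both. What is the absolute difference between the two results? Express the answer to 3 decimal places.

Under Zadeh (min–max):
  NOT x4 = 1 − 0.90 = 0.10
  NOT x4 AND x5 = min(a, b) on (0.10, 0.62) = 0.10
  x5 AND (NOT x4 AND x5) = min(a, b) on (0.62, 0.10) = 0.10
  x1 AND x5 = min(a, b) on (0.10, 0.62) = 0.10
  x1 OR (x1 AND x5) = max(a, b) on (0.10, 0.10) = 0.10
  (x5 AND (NOT x4 AND x5)) AND (x1 OR (x1 AND x5)) = min(a, b) on (0.10, 0.10) = 0.10
  → value = 0.1000
Under bounded:
  NOT x4 = 1 − 0.90 = 0.10
  NOT x4 AND x5 = max(0, a+b−1) on (0.10, 0.62) = 0.00
  x5 AND (NOT x4 AND x5) = max(0, a+b−1) on (0.62, 0.00) = 0.00
  x1 AND x5 = max(0, a+b−1) on (0.10, 0.62) = 0.00
  x1 OR (x1 AND x5) = min(1, a+b) on (0.10, 0.00) = 0.10
  (x5 AND (NOT x4 AND x5)) AND (x1 OR (x1 AND x5)) = max(0, a+b−1) on (0.00, 0.10) = 0.00
  → value = 0.0000
|0.1000 − 0.0000| = 0.100

0.100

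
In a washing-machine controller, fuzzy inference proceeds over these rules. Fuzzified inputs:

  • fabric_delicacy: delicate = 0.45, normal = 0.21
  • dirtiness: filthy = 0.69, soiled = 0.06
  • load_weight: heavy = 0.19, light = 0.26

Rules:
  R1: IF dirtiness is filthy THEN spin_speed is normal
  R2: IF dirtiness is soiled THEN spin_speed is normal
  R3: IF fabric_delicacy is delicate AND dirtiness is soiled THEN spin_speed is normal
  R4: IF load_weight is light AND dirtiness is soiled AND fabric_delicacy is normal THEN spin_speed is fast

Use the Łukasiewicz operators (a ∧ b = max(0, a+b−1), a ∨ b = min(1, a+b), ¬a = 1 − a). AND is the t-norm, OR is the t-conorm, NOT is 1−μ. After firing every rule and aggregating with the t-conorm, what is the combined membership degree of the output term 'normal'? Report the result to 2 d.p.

0.75

R1: filthy=0.69 → w = 0.69
R2: soiled=0.06 → w = 0.06
R3: delicate=0.45, soiled=0.06; AND[max(0, a+b−1)] → w = 0.00
R4: light=0.26, soiled=0.06, normal=0.21; AND[max(0, a+b−1)] → w = 0.00
Rules with consequent 'normal': {R1, R2, R3} → strengths 0.69, 0.06, 0.00
Aggregate via t-conorm [min(1, a+b)]: 0.75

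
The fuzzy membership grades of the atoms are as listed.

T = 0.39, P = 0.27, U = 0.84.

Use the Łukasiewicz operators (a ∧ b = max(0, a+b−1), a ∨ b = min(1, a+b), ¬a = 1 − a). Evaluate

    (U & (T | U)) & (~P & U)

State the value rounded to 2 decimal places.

T | U = min(1, a+b) on (0.39, 0.84) = 1.00
U & (T | U) = max(0, a+b−1) on (0.84, 1.00) = 0.84
~P = 1 − 0.27 = 0.73
~P & U = max(0, a+b−1) on (0.73, 0.84) = 0.57
(U & (T | U)) & (~P & U) = max(0, a+b−1) on (0.84, 0.57) = 0.41

0.41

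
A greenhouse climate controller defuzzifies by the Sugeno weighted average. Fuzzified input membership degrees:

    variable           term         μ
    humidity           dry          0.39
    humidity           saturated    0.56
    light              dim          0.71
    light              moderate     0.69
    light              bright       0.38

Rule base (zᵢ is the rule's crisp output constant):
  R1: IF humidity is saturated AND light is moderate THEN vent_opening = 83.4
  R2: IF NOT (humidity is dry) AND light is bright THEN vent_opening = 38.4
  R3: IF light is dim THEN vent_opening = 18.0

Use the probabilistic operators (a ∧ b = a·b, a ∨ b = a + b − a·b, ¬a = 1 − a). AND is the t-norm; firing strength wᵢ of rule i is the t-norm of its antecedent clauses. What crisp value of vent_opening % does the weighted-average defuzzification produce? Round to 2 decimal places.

R1 (z=83.4): saturated=0.56, moderate=0.69; AND[a·b] → w = 0.3864
R2 (z=38.4): ¬dry=1−0.39=0.61, bright=0.38; AND[a·b] → w = 0.2318
R3 (z=18.0): dim=0.71 → w = 0.7100
Weighted average = (0.3864·83.4 + 0.2318·38.4 + 0.7100·18.0) / (0.3864 + 0.2318 + 0.7100)
  = 53.9069 / 1.3282 = 40.59

40.59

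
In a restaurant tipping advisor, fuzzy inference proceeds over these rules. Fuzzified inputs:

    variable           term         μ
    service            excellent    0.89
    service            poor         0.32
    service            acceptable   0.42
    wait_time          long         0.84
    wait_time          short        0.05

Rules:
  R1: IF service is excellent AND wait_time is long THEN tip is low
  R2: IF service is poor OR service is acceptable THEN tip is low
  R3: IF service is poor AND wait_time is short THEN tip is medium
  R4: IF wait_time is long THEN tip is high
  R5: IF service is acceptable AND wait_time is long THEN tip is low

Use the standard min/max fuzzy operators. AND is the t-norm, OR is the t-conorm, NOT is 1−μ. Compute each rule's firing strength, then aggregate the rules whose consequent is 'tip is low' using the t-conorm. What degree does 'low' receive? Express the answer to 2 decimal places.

0.84

R1: excellent=0.89, long=0.84; AND[min(a, b)] → w = 0.84
R2: poor=0.32, acceptable=0.42; OR[max(a, b)] → w = 0.42
R3: poor=0.32, short=0.05; AND[min(a, b)] → w = 0.05
R4: long=0.84 → w = 0.84
R5: acceptable=0.42, long=0.84; AND[min(a, b)] → w = 0.42
Rules with consequent 'low': {R1, R2, R5} → strengths 0.84, 0.42, 0.42
Aggregate via t-conorm [max(a, b)]: 0.84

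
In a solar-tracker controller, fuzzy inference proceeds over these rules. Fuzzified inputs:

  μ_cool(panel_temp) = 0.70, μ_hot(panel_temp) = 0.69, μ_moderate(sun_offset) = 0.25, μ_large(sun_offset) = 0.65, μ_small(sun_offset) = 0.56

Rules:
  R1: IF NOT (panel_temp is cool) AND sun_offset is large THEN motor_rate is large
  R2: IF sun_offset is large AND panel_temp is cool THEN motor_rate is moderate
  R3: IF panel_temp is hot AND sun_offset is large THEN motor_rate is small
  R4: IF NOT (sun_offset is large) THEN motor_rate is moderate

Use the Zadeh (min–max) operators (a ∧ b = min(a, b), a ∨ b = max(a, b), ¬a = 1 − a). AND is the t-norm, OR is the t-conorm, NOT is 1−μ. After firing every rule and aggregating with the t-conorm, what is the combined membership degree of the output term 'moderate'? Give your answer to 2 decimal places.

0.65

R1: ¬cool=1−0.70=0.30, large=0.65; AND[min(a, b)] → w = 0.30
R2: large=0.65, cool=0.70; AND[min(a, b)] → w = 0.65
R3: hot=0.69, large=0.65; AND[min(a, b)] → w = 0.65
R4: ¬large=1−0.65=0.35 → w = 0.35
Rules with consequent 'moderate': {R2, R4} → strengths 0.65, 0.35
Aggregate via t-conorm [max(a, b)]: 0.65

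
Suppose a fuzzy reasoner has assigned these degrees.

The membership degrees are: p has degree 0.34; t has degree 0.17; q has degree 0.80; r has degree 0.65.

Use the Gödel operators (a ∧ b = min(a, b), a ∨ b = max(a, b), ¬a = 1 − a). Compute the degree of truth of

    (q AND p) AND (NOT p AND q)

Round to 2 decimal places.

q AND p = min(a, b) on (0.80, 0.34) = 0.34
NOT p = 1 − 0.34 = 0.66
NOT p AND q = min(a, b) on (0.66, 0.80) = 0.66
(q AND p) AND (NOT p AND q) = min(a, b) on (0.34, 0.66) = 0.34

0.34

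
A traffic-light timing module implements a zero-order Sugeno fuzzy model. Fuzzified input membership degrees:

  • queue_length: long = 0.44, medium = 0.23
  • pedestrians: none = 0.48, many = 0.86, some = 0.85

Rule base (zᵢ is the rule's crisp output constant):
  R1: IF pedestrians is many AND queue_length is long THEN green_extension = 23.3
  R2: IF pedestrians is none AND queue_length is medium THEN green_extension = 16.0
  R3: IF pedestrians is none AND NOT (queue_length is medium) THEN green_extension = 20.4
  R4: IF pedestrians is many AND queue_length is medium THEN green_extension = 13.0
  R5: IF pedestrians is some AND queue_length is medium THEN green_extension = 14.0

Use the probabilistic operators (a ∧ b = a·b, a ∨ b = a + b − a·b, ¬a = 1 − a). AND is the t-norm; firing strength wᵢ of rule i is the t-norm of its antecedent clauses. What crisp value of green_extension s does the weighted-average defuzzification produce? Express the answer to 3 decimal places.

R1 (z=23.3): many=0.86, long=0.44; AND[a·b] → w = 0.3784
R2 (z=16.0): none=0.48, medium=0.23; AND[a·b] → w = 0.1104
R3 (z=20.4): none=0.48, ¬medium=1−0.23=0.77; AND[a·b] → w = 0.3696
R4 (z=13.0): many=0.86, medium=0.23; AND[a·b] → w = 0.1978
R5 (z=14.0): some=0.85, medium=0.23; AND[a·b] → w = 0.1955
Weighted average = (0.3784·23.3 + 0.1104·16.0 + 0.3696·20.4 + 0.1978·13.0 + 0.1955·14.0) / (0.3784 + 0.1104 + 0.3696 + 0.1978 + 0.1955)
  = 23.4314 / 1.2517 = 18.720

18.720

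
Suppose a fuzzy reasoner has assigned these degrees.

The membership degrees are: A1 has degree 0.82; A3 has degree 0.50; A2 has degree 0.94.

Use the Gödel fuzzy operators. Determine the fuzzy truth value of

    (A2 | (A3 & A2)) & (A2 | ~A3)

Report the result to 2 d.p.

0.94

A3 & A2 = min(a, b) on (0.50, 0.94) = 0.50
A2 | (A3 & A2) = max(a, b) on (0.94, 0.50) = 0.94
~A3 = 1 − 0.50 = 0.50
A2 | ~A3 = max(a, b) on (0.94, 0.50) = 0.94
(A2 | (A3 & A2)) & (A2 | ~A3) = min(a, b) on (0.94, 0.94) = 0.94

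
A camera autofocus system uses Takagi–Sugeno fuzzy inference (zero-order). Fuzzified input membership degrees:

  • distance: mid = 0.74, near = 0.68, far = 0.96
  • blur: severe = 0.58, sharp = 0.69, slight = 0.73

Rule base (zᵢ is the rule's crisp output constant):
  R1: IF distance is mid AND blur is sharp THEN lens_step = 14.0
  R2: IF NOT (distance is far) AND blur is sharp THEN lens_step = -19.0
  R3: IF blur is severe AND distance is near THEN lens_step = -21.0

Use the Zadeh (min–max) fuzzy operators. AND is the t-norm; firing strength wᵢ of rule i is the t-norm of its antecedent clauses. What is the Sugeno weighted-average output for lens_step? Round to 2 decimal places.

R1 (z=14.0): mid=0.74, sharp=0.69; AND[min(a, b)] → w = 0.69
R2 (z=-19.0): ¬far=1−0.96=0.04, sharp=0.69; AND[min(a, b)] → w = 0.04
R3 (z=-21.0): severe=0.58, near=0.68; AND[min(a, b)] → w = 0.58
Weighted average = (0.69·14.0 + 0.04·-19.0 + 0.58·-21.0) / (0.69 + 0.04 + 0.58)
  = -3.2800 / 1.3100 = -2.50

-2.50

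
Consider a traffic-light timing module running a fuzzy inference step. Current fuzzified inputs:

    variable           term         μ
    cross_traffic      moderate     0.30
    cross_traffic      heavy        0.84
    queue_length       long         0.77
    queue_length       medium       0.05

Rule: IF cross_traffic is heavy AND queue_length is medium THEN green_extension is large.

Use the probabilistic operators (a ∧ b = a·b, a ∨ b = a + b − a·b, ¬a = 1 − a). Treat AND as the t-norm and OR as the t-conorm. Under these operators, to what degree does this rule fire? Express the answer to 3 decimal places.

0.042

firing strength: heavy=0.84, medium=0.05; AND[a·b] → w = 0.0420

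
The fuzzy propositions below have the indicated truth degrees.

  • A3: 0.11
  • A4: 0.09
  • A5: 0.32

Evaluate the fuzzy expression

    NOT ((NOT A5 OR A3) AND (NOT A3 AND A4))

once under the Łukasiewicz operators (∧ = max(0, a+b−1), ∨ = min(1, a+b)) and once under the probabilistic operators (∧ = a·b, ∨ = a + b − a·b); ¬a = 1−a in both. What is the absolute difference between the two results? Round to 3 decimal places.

Under Łukasiewicz:
  NOT A5 = 1 − 0.32 = 0.68
  NOT A5 OR A3 = min(1, a+b) on (0.68, 0.11) = 0.79
  NOT A3 = 1 − 0.11 = 0.89
  NOT A3 AND A4 = max(0, a+b−1) on (0.89, 0.09) = 0.00
  (NOT A5 OR A3) AND (NOT A3 AND A4) = max(0, a+b−1) on (0.79, 0.00) = 0.00
  NOT ((NOT A5 OR A3) AND (NOT A3 AND A4)) = 1 − 0.00 = 1.00
  → value = 1.0000
Under probabilistic:
  NOT A5 = 1 − 0.3200 = 0.6800
  NOT A5 OR A3 = a + b − a·b on (0.6800, 0.1100) = 0.7152
  NOT A3 = 1 − 0.1100 = 0.8900
  NOT A3 AND A4 = a·b on (0.8900, 0.0900) = 0.0801
  (NOT A5 OR A3) AND (NOT A3 AND A4) = a·b on (0.7152, 0.0801) = 0.0573
  NOT ((NOT A5 OR A3) AND (NOT A3 AND A4)) = 1 − 0.0573 = 0.9427
  → value = 0.9427
|1.0000 − 0.9427| = 0.057

0.057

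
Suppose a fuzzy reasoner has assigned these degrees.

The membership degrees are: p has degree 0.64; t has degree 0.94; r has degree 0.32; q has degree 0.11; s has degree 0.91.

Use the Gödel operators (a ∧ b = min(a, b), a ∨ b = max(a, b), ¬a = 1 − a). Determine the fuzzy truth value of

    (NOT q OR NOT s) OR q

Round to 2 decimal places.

NOT q = 1 − 0.11 = 0.89
NOT s = 1 − 0.91 = 0.09
NOT q OR NOT s = max(a, b) on (0.89, 0.09) = 0.89
(NOT q OR NOT s) OR q = max(a, b) on (0.89, 0.11) = 0.89

0.89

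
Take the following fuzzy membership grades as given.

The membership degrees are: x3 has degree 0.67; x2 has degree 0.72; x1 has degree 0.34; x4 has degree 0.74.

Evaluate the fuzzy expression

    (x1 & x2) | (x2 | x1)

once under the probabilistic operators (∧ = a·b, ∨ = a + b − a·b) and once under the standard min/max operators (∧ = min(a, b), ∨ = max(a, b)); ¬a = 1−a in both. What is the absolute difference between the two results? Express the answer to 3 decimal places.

0.140

Under probabilistic:
  x1 & x2 = a·b on (0.3400, 0.7200) = 0.2448
  x2 | x1 = a + b − a·b on (0.7200, 0.3400) = 0.8152
  (x1 & x2) | (x2 | x1) = a + b − a·b on (0.2448, 0.8152) = 0.8604
  → value = 0.8604
Under standard min/max:
  x1 & x2 = min(a, b) on (0.34, 0.72) = 0.34
  x2 | x1 = max(a, b) on (0.72, 0.34) = 0.72
  (x1 & x2) | (x2 | x1) = max(a, b) on (0.34, 0.72) = 0.72
  → value = 0.7200
|0.8604 − 0.7200| = 0.140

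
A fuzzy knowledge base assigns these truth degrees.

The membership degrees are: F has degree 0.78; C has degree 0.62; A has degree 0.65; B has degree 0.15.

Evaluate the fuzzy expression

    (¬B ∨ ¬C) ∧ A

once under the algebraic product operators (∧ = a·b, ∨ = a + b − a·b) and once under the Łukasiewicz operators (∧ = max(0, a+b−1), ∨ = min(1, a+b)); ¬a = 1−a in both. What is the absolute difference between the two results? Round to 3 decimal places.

Under algebraic product:
  ¬B = 1 − 0.1500 = 0.8500
  ¬C = 1 − 0.6200 = 0.3800
  ¬B ∨ ¬C = a + b − a·b on (0.8500, 0.3800) = 0.9070
  (¬B ∨ ¬C) ∧ A = a·b on (0.9070, 0.6500) = 0.5896
  → value = 0.5896
Under Łukasiewicz:
  ¬B = 1 − 0.15 = 0.85
  ¬C = 1 − 0.62 = 0.38
  ¬B ∨ ¬C = min(1, a+b) on (0.85, 0.38) = 1.00
  (¬B ∨ ¬C) ∧ A = max(0, a+b−1) on (1.00, 0.65) = 0.65
  → value = 0.6500
|0.5896 − 0.6500| = 0.060

0.060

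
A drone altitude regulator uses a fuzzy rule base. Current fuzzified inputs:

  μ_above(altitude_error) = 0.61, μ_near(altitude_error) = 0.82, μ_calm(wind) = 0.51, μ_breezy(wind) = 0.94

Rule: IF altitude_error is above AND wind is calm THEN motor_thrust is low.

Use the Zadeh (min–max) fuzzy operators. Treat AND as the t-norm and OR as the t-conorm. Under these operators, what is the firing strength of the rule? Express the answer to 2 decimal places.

firing strength: above=0.61, calm=0.51; AND[min(a, b)] → w = 0.51

0.51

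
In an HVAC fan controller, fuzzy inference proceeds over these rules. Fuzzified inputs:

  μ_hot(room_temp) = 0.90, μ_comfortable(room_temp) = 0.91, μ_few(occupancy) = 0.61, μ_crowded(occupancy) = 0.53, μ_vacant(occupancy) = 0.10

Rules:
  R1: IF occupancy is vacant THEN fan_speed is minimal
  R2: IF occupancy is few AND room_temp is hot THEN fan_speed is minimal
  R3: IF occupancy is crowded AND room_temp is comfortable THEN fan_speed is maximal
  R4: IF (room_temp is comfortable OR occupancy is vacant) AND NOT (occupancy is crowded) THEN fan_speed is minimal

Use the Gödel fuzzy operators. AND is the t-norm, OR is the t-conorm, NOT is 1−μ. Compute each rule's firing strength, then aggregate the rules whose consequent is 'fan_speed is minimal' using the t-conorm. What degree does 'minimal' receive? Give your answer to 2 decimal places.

0.61

R1: vacant=0.10 → w = 0.10
R2: few=0.61, hot=0.90; AND[min(a, b)] → w = 0.61
R3: crowded=0.53, comfortable=0.91; AND[min(a, b)] → w = 0.53
R4: (comfortable=0.91 OR vacant=0.10) = 0.91; AND[min(a, b)] with ¬crowded=1−0.53=0.47 → w = 0.47
Rules with consequent 'minimal': {R1, R2, R4} → strengths 0.10, 0.61, 0.47
Aggregate via t-conorm [max(a, b)]: 0.61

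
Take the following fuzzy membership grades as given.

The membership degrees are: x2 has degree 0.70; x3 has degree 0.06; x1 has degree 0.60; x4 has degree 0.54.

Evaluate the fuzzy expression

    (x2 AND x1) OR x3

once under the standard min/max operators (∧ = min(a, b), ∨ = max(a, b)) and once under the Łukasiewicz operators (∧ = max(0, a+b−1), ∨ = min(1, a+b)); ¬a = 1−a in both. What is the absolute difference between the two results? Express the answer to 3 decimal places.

Under standard min/max:
  x2 AND x1 = min(a, b) on (0.70, 0.60) = 0.60
  (x2 AND x1) OR x3 = max(a, b) on (0.60, 0.06) = 0.60
  → value = 0.6000
Under Łukasiewicz:
  x2 AND x1 = max(0, a+b−1) on (0.70, 0.60) = 0.30
  (x2 AND x1) OR x3 = min(1, a+b) on (0.30, 0.06) = 0.36
  → value = 0.3600
|0.6000 − 0.3600| = 0.240

0.240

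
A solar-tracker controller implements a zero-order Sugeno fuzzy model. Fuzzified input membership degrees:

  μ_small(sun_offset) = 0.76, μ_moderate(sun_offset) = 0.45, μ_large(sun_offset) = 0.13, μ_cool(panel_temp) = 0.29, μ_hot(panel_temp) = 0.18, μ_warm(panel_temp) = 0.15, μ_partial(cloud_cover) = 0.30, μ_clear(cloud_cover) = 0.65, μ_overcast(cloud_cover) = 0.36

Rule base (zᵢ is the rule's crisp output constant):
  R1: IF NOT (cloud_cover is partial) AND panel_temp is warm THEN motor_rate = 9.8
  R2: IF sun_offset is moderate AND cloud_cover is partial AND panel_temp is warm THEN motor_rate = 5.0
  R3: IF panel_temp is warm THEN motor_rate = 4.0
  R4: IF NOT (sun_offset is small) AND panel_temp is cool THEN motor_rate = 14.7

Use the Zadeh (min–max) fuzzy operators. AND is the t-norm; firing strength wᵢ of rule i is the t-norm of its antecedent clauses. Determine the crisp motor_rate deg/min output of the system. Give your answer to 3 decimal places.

R1 (z=9.8): ¬partial=1−0.30=0.70, warm=0.15; AND[min(a, b)] → w = 0.15
R2 (z=5.0): moderate=0.45, partial=0.30, warm=0.15; AND[min(a, b)] → w = 0.15
R3 (z=4.0): warm=0.15 → w = 0.15
R4 (z=14.7): ¬small=1−0.76=0.24, cool=0.29; AND[min(a, b)] → w = 0.24
Weighted average = (0.15·9.8 + 0.15·5.0 + 0.15·4.0 + 0.24·14.7) / (0.15 + 0.15 + 0.15 + 0.24)
  = 6.3480 / 0.6900 = 9.200

9.200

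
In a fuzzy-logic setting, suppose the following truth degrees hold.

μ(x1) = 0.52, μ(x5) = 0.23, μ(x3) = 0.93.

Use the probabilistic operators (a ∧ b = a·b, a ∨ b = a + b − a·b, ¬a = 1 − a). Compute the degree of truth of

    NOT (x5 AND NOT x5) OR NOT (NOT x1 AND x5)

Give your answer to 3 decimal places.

0.980

NOT x5 = 1 − 0.2300 = 0.7700
x5 AND NOT x5 = a·b on (0.2300, 0.7700) = 0.1771
NOT (x5 AND NOT x5) = 1 − 0.1771 = 0.8229
NOT x1 = 1 − 0.5200 = 0.4800
NOT x1 AND x5 = a·b on (0.4800, 0.2300) = 0.1104
NOT (NOT x1 AND x5) = 1 − 0.1104 = 0.8896
NOT (x5 AND NOT x5) OR NOT (NOT x1 AND x5) = a + b − a·b on (0.8229, 0.8896) = 0.9804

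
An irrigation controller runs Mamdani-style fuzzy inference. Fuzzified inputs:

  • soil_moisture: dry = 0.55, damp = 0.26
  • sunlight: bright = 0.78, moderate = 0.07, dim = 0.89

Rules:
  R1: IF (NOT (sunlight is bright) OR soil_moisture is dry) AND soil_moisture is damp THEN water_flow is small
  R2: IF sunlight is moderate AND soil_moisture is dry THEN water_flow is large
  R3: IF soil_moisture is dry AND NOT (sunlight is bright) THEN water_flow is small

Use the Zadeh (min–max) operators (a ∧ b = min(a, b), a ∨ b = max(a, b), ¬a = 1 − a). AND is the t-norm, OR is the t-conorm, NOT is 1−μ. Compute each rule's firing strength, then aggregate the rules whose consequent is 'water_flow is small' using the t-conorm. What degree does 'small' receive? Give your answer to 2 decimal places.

R1: (¬bright=1−0.78=0.22 OR dry=0.55) = 0.55; AND[min(a, b)] with damp=0.26 → w = 0.26
R2: moderate=0.07, dry=0.55; AND[min(a, b)] → w = 0.07
R3: dry=0.55, ¬bright=1−0.78=0.22; AND[min(a, b)] → w = 0.22
Rules with consequent 'small': {R1, R3} → strengths 0.26, 0.22
Aggregate via t-conorm [max(a, b)]: 0.26

0.26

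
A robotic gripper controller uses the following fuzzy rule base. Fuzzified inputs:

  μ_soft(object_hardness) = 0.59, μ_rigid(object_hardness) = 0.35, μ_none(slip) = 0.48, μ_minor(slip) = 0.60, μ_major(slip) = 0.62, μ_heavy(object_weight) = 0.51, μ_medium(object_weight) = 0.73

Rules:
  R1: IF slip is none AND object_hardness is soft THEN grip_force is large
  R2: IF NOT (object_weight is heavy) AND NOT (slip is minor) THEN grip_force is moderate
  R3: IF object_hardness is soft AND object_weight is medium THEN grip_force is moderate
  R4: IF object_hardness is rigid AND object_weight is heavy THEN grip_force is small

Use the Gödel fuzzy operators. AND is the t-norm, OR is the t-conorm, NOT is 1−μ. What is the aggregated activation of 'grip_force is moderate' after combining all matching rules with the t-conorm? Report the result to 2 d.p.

R1: none=0.48, soft=0.59; AND[min(a, b)] → w = 0.48
R2: ¬heavy=1−0.51=0.49, ¬minor=1−0.60=0.40; AND[min(a, b)] → w = 0.40
R3: soft=0.59, medium=0.73; AND[min(a, b)] → w = 0.59
R4: rigid=0.35, heavy=0.51; AND[min(a, b)] → w = 0.35
Rules with consequent 'moderate': {R2, R3} → strengths 0.40, 0.59
Aggregate via t-conorm [max(a, b)]: 0.59

0.59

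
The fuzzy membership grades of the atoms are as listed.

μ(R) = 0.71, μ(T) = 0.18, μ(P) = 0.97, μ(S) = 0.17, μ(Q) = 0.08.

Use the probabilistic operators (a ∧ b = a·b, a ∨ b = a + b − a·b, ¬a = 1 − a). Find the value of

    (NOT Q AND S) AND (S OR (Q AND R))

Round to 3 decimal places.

0.034

NOT Q = 1 − 0.0800 = 0.9200
NOT Q AND S = a·b on (0.9200, 0.1700) = 0.1564
Q AND R = a·b on (0.0800, 0.7100) = 0.0568
S OR (Q AND R) = a + b − a·b on (0.1700, 0.0568) = 0.2171
(NOT Q AND S) AND (S OR (Q AND R)) = a·b on (0.1564, 0.2171) = 0.0340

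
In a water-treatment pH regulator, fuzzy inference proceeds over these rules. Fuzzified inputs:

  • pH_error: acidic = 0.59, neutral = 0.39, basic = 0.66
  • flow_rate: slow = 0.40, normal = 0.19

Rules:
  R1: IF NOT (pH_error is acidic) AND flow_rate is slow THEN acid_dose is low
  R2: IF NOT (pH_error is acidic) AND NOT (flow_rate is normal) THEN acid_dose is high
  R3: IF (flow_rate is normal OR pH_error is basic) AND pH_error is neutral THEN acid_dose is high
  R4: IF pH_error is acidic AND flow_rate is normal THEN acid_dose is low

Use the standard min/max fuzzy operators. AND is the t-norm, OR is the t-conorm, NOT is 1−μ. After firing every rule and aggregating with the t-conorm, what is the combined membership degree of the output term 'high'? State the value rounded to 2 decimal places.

R1: ¬acidic=1−0.59=0.41, slow=0.40; AND[min(a, b)] → w = 0.40
R2: ¬acidic=1−0.59=0.41, ¬normal=1−0.19=0.81; AND[min(a, b)] → w = 0.41
R3: (normal=0.19 OR basic=0.66) = 0.66; AND[min(a, b)] with neutral=0.39 → w = 0.39
R4: acidic=0.59, normal=0.19; AND[min(a, b)] → w = 0.19
Rules with consequent 'high': {R2, R3} → strengths 0.41, 0.39
Aggregate via t-conorm [max(a, b)]: 0.41

0.41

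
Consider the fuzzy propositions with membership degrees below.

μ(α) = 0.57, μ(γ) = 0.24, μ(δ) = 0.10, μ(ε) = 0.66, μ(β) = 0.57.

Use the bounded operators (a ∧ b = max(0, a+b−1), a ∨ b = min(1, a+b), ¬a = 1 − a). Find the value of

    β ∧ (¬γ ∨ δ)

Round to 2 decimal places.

¬γ = 1 − 0.24 = 0.76
¬γ ∨ δ = min(1, a+b) on (0.76, 0.10) = 0.86
β ∧ (¬γ ∨ δ) = max(0, a+b−1) on (0.57, 0.86) = 0.43

0.43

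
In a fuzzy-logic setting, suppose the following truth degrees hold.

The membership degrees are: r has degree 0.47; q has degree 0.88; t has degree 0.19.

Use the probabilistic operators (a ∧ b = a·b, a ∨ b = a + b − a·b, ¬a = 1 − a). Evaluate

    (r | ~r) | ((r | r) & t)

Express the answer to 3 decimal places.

0.785

~r = 1 − 0.4700 = 0.5300
r | ~r = a + b − a·b on (0.4700, 0.5300) = 0.7509
r | r = a + b − a·b on (0.4700, 0.4700) = 0.7191
(r | r) & t = a·b on (0.7191, 0.1900) = 0.1366
(r | ~r) | ((r | r) & t) = a + b − a·b on (0.7509, 0.1366) = 0.7849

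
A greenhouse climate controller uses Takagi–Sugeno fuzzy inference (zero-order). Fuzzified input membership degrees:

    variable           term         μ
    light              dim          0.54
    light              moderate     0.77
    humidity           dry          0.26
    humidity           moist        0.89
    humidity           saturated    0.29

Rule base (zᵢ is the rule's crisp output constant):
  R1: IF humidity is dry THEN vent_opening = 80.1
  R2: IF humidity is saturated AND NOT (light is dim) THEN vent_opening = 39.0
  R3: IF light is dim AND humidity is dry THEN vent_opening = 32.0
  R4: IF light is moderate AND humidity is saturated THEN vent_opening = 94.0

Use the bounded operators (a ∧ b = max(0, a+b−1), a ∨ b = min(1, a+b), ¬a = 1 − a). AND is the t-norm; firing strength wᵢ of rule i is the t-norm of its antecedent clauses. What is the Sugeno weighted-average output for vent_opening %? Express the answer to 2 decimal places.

R1 (z=80.1): dry=0.26 → w = 0.26
R2 (z=39.0): saturated=0.29, ¬dim=1−0.54=0.46; AND[max(0, a+b−1)] → w = 0.00
R3 (z=32.0): dim=0.54, dry=0.26; AND[max(0, a+b−1)] → w = 0.00
R4 (z=94.0): moderate=0.77, saturated=0.29; AND[max(0, a+b−1)] → w = 0.06
Weighted average = (0.26·80.1 + 0.00·39.0 + 0.00·32.0 + 0.06·94.0) / (0.26 + 0.00 + 0.00 + 0.06)
  = 26.4660 / 0.3200 = 82.71

82.71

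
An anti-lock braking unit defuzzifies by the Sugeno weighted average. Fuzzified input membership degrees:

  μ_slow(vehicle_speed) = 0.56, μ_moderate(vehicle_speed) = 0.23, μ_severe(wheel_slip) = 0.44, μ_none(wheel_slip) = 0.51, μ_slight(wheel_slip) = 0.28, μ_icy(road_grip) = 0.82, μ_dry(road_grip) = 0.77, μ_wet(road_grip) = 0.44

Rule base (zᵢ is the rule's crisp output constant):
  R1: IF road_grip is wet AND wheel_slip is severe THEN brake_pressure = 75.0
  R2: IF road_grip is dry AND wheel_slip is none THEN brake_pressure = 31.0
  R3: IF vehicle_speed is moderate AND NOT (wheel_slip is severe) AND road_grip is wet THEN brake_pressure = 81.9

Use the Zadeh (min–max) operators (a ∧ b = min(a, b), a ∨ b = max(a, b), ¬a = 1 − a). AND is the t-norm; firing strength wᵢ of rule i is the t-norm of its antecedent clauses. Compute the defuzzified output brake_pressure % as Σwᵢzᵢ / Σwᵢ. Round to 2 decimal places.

R1 (z=75.0): wet=0.44, severe=0.44; AND[min(a, b)] → w = 0.44
R2 (z=31.0): dry=0.77, none=0.51; AND[min(a, b)] → w = 0.51
R3 (z=81.9): moderate=0.23, ¬severe=1−0.44=0.56, wet=0.44; AND[min(a, b)] → w = 0.23
Weighted average = (0.44·75.0 + 0.51·31.0 + 0.23·81.9) / (0.44 + 0.51 + 0.23)
  = 67.6470 / 1.1800 = 57.33

57.33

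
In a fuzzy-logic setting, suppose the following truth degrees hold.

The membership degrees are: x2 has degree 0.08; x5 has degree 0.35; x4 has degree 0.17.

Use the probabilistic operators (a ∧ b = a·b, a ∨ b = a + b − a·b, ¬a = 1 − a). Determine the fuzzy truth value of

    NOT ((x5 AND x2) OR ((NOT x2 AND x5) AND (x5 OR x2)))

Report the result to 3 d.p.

x5 AND x2 = a·b on (0.3500, 0.0800) = 0.0280
NOT x2 = 1 − 0.0800 = 0.9200
NOT x2 AND x5 = a·b on (0.9200, 0.3500) = 0.3220
x5 OR x2 = a + b − a·b on (0.3500, 0.0800) = 0.4020
(NOT x2 AND x5) AND (x5 OR x2) = a·b on (0.3220, 0.4020) = 0.1294
(x5 AND x2) OR ((NOT x2 AND x5) AND (x5 OR x2)) = a + b − a·b on (0.0280, 0.1294) = 0.1538
NOT ((x5 AND x2) OR ((NOT x2 AND x5) AND (x5 OR x2))) = 1 − 0.1538 = 0.8462

0.846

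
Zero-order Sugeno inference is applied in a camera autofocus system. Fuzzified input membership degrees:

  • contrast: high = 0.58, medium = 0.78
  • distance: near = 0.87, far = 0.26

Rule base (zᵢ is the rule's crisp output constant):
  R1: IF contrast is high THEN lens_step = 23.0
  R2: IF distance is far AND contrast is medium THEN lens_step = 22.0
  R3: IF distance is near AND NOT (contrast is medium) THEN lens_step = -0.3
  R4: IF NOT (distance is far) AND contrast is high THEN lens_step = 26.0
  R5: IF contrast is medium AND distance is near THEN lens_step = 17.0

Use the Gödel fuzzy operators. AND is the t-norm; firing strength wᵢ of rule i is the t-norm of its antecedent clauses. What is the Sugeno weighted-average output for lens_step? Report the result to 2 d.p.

19.56

R1 (z=23.0): high=0.58 → w = 0.58
R2 (z=22.0): far=0.26, medium=0.78; AND[min(a, b)] → w = 0.26
R3 (z=-0.3): near=0.87, ¬medium=1−0.78=0.22; AND[min(a, b)] → w = 0.22
R4 (z=26.0): ¬far=1−0.26=0.74, high=0.58; AND[min(a, b)] → w = 0.58
R5 (z=17.0): medium=0.78, near=0.87; AND[min(a, b)] → w = 0.78
Weighted average = (0.58·23.0 + 0.26·22.0 + 0.22·-0.3 + 0.58·26.0 + 0.78·17.0) / (0.58 + 0.26 + 0.22 + 0.58 + 0.78)
  = 47.3340 / 2.4200 = 19.56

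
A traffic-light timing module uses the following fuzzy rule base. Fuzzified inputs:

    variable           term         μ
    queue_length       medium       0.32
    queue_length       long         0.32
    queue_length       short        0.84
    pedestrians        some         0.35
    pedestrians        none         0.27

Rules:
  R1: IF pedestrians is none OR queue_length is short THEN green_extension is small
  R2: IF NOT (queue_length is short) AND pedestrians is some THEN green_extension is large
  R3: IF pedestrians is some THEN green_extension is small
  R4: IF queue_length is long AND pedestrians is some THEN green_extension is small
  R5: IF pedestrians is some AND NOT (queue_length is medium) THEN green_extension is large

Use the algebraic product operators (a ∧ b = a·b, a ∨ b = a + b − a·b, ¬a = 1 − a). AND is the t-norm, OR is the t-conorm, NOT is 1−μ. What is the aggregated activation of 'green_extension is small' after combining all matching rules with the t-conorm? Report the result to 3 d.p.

0.933

R1: none=0.27, short=0.84; OR[a + b − a·b] → w = 0.8832
R2: ¬short=1−0.84=0.16, some=0.35; AND[a·b] → w = 0.0560
R3: some=0.35 → w = 0.3500
R4: long=0.32, some=0.35; AND[a·b] → w = 0.1120
R5: some=0.35, ¬medium=1−0.32=0.68; AND[a·b] → w = 0.2380
Rules with consequent 'small': {R1, R3, R4} → strengths 0.8832, 0.3500, 0.1120
Aggregate via t-conorm [a + b − a·b]: 0.9326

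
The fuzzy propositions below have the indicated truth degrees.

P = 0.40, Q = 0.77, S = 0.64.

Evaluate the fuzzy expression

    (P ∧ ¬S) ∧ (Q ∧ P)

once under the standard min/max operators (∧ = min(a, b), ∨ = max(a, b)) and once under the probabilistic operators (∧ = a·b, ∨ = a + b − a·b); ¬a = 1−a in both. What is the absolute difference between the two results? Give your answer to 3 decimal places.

Under standard min/max:
  ¬S = 1 − 0.64 = 0.36
  P ∧ ¬S = min(a, b) on (0.40, 0.36) = 0.36
  Q ∧ P = min(a, b) on (0.77, 0.40) = 0.40
  (P ∧ ¬S) ∧ (Q ∧ P) = min(a, b) on (0.36, 0.40) = 0.36
  → value = 0.3600
Under probabilistic:
  ¬S = 1 − 0.6400 = 0.3600
  P ∧ ¬S = a·b on (0.4000, 0.3600) = 0.1440
  Q ∧ P = a·b on (0.7700, 0.4000) = 0.3080
  (P ∧ ¬S) ∧ (Q ∧ P) = a·b on (0.1440, 0.3080) = 0.0444
  → value = 0.0444
|0.3600 − 0.0444| = 0.316

0.316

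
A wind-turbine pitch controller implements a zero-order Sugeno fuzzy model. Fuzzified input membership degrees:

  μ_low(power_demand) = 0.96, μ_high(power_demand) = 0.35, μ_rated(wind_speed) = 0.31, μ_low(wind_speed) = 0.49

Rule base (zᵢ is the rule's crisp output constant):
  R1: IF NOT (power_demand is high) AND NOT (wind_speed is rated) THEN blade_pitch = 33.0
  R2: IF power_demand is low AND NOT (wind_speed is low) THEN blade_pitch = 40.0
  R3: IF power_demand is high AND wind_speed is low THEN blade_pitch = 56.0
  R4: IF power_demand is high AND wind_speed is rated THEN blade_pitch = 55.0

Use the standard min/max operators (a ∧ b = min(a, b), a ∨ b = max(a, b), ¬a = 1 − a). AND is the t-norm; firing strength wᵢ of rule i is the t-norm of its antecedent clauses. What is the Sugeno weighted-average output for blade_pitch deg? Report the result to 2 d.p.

R1 (z=33.0): ¬high=1−0.35=0.65, ¬rated=1−0.31=0.69; AND[min(a, b)] → w = 0.65
R2 (z=40.0): low=0.96, ¬low=1−0.49=0.51; AND[min(a, b)] → w = 0.51
R3 (z=56.0): high=0.35, low=0.49; AND[min(a, b)] → w = 0.35
R4 (z=55.0): high=0.35, rated=0.31; AND[min(a, b)] → w = 0.31
Weighted average = (0.65·33.0 + 0.51·40.0 + 0.35·56.0 + 0.31·55.0) / (0.65 + 0.51 + 0.35 + 0.31)
  = 78.5000 / 1.8200 = 43.13

43.13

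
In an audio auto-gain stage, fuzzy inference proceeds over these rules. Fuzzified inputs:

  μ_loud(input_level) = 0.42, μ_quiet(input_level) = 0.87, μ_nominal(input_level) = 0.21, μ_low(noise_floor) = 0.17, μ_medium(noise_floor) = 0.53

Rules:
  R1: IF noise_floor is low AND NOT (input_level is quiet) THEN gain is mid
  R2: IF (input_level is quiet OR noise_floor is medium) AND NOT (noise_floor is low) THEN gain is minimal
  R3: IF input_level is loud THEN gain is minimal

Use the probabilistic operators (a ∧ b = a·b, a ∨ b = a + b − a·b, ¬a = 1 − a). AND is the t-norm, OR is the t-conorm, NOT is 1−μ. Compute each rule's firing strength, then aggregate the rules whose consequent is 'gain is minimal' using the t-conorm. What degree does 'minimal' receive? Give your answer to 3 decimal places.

R1: low=0.17, ¬quiet=1−0.87=0.13; AND[a·b] → w = 0.0221
R2: (quiet=0.87 OR medium=0.53) = 0.9389; AND[a·b] with ¬low=1−0.17=0.83 → w = 0.7793
R3: loud=0.42 → w = 0.4200
Rules with consequent 'minimal': {R2, R3} → strengths 0.7793, 0.4200
Aggregate via t-conorm [a + b − a·b]: 0.8720

0.872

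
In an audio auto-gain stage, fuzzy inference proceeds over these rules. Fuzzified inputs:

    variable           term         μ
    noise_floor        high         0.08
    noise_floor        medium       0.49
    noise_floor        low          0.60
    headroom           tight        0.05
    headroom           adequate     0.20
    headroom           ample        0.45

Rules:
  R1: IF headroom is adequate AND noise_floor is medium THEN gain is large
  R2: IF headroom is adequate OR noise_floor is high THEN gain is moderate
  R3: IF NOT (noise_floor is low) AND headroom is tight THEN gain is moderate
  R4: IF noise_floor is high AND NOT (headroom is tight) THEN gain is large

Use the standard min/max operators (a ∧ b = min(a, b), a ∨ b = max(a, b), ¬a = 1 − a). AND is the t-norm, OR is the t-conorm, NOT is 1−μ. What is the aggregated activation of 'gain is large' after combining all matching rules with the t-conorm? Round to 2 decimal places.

R1: adequate=0.20, medium=0.49; AND[min(a, b)] → w = 0.20
R2: adequate=0.20, high=0.08; OR[max(a, b)] → w = 0.20
R3: ¬low=1−0.60=0.40, tight=0.05; AND[min(a, b)] → w = 0.05
R4: high=0.08, ¬tight=1−0.05=0.95; AND[min(a, b)] → w = 0.08
Rules with consequent 'large': {R1, R4} → strengths 0.20, 0.08
Aggregate via t-conorm [max(a, b)]: 0.20

0.20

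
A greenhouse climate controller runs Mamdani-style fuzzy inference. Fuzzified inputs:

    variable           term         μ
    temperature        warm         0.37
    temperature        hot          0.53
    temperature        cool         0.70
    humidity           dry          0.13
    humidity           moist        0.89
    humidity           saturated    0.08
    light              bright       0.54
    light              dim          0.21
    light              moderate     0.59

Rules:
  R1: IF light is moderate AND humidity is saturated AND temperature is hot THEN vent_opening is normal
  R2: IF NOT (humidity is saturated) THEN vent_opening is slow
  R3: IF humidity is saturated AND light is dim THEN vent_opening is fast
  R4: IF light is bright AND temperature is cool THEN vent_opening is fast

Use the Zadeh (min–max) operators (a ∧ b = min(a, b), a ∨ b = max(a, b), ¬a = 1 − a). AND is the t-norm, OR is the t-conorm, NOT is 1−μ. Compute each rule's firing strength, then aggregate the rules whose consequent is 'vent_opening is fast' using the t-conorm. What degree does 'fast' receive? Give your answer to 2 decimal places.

R1: moderate=0.59, saturated=0.08, hot=0.53; AND[min(a, b)] → w = 0.08
R2: ¬saturated=1−0.08=0.92 → w = 0.92
R3: saturated=0.08, dim=0.21; AND[min(a, b)] → w = 0.08
R4: bright=0.54, cool=0.70; AND[min(a, b)] → w = 0.54
Rules with consequent 'fast': {R3, R4} → strengths 0.08, 0.54
Aggregate via t-conorm [max(a, b)]: 0.54

0.54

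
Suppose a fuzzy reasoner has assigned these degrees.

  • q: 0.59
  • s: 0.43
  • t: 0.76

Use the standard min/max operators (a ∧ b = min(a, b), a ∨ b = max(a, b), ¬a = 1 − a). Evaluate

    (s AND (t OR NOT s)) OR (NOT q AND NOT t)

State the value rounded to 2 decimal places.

0.43

NOT s = 1 − 0.43 = 0.57
t OR NOT s = max(a, b) on (0.76, 0.57) = 0.76
s AND (t OR NOT s) = min(a, b) on (0.43, 0.76) = 0.43
NOT q = 1 − 0.59 = 0.41
NOT t = 1 − 0.76 = 0.24
NOT q AND NOT t = min(a, b) on (0.41, 0.24) = 0.24
(s AND (t OR NOT s)) OR (NOT q AND NOT t) = max(a, b) on (0.43, 0.24) = 0.43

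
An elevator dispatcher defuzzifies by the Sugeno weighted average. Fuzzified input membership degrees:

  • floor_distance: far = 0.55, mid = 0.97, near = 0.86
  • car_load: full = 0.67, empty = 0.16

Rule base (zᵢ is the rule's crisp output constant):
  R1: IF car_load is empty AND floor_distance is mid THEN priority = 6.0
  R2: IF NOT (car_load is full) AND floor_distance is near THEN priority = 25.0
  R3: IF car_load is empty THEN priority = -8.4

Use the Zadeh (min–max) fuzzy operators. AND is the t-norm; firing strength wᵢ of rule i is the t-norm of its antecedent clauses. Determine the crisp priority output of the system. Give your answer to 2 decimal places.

R1 (z=6.0): empty=0.16, mid=0.97; AND[min(a, b)] → w = 0.16
R2 (z=25.0): ¬full=1−0.67=0.33, near=0.86; AND[min(a, b)] → w = 0.33
R3 (z=-8.4): empty=0.16 → w = 0.16
Weighted average = (0.16·6.0 + 0.33·25.0 + 0.16·-8.4) / (0.16 + 0.33 + 0.16)
  = 7.8660 / 0.6500 = 12.10

12.10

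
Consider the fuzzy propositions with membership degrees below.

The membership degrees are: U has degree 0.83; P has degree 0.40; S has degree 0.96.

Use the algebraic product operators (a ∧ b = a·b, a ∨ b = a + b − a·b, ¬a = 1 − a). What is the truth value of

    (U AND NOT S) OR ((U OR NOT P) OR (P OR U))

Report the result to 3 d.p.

0.993

NOT S = 1 − 0.9600 = 0.0400
U AND NOT S = a·b on (0.8300, 0.0400) = 0.0332
NOT P = 1 − 0.4000 = 0.6000
U OR NOT P = a + b − a·b on (0.8300, 0.6000) = 0.9320
P OR U = a + b − a·b on (0.4000, 0.8300) = 0.8980
(U OR NOT P) OR (P OR U) = a + b − a·b on (0.9320, 0.8980) = 0.9931
(U AND NOT S) OR ((U OR NOT P) OR (P OR U)) = a + b − a·b on (0.0332, 0.9931) = 0.9933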